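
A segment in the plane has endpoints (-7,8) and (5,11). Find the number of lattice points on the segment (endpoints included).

4

The number of lattice points on a segment between lattice points is gcd(|Δx|,|Δy|) + 1 = gcd(12,3) + 1 = 3 + 1 = 4.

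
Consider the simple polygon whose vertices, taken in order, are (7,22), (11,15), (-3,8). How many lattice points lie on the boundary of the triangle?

10

Along each edge there are gcd(|Δx|,|Δy|)+1 lattice points, so counting each shared vertex once the boundary has gcd(4,7) + gcd(14,7) + gcd(10,14) = 1+7+2 = 10.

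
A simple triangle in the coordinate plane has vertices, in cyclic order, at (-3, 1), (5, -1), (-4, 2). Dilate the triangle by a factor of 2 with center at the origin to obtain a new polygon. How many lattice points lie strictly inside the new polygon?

By the shoelace formula, twice the signed area is |[(-3)·(-1) − 5·1] + [5·2 − (-4)·(-1)] + [(-4)·1 − (-3)·2]| = 6, so the area is 3.
Along each edge there are gcd(|Δx|,|Δy|)+1 lattice points, so counting each shared vertex once the boundary has gcd(8,2) + gcd(9,3) + gcd(1,1) = 2+3+1 = 6.
Scaling by 2 multiplies the area by 2² = 4 (so the new area is 12) and multiplies the boundary lattice-point count by 2, giving 12.
By Pick's theorem, the interior count of the dilated polygon is 12 − 12/2 + 1 = 7.

7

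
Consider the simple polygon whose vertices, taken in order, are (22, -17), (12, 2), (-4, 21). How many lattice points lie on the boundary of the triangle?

4

Along each edge there are gcd(|Δx|,|Δy|)+1 lattice points, so counting each shared vertex once the boundary has gcd(10,19) + gcd(16,19) + gcd(26,38) = 1+1+2 = 4.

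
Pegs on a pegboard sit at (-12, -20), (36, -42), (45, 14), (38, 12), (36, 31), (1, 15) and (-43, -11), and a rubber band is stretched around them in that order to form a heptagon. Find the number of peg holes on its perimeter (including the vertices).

9

Summing gcd(|Δx|,|Δy|) over the edges gives the boundary count: gcd(48,22) + gcd(9,56) + gcd(7,2) + gcd(2,19) + gcd(35,16) + gcd(44,26) + gcd(31,9) = 2+1+1+1+1+2+1 = 9.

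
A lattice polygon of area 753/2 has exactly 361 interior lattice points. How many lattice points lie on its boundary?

Pick's theorem gives A = I + B/2 − 1, so B = 2(A − I + 1) = 2(753/2 − 361 + 1) = 33.

33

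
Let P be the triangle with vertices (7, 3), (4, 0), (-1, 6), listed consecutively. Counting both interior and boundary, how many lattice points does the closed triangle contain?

20

By the shoelace formula, twice the signed area is |(7·0 − 4·3) + (4·6 − (-1)·0) + ((-1)·3 − 7·6)| = 33, so the area is 33/2.
Summing gcd(|Δx|,|Δy|) over the edges gives the boundary count: gcd(3,3) + gcd(5,6) + gcd(8,3) = 3+1+1 = 5.
Pick's theorem gives I = A − B/2 + 1 = 33/2 − 5/2 + 1 = 15, so the closed region contains I + B = 15 + 5 = 20 lattice points.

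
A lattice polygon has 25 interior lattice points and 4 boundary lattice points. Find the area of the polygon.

26

By Pick's theorem, A = I + B/2 − 1 = 25 + 4/2 − 1 = 26.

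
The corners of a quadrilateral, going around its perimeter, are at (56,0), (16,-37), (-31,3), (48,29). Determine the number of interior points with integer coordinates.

2918

By the shoelace formula, twice the signed area is |[56·(-37) − 16·0] + [16·3 − (-31)·(-37)] + [(-31)·29 − 48·3] + [48·0 − 56·29]| = 5838, so the area is 2919.
Summing gcd(|Δx|,|Δy|) over the edges gives the boundary count: gcd(40,37) + gcd(47,40) + gcd(79,26) + gcd(8,29) = 1+1+1+1 = 4.
By Pick's theorem A = I + B/2 − 1, so I = 2919 − 4/2 + 1 = 2918.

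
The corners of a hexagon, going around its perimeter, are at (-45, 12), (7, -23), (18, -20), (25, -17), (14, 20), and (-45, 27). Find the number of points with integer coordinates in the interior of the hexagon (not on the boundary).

2046

The shoelace formula gives twice the area as |[(-45)·(-23) − 7·12] + [7·(-20) − 18·(-23)] + [18·(-17) − 25·(-20)] + [25·20 − 14·(-17)] + [14·27 − (-45)·20] + [(-45)·12 − (-45)·27]| = 4110, so the area is 2055.
The number of boundary lattice points is Σ gcd(|Δx|,|Δy|) = gcd(52,35) + gcd(11,3) + gcd(7,3) + gcd(11,37) + gcd(59,7) + gcd(0,15) = 1+1+1+1+1+15 = 20.
By Pick's theorem A = I + B/2 − 1, so I = 2055 − 20/2 + 1 = 2046.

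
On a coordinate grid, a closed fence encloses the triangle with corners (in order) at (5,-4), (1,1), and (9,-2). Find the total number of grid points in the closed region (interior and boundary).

17

The shoelace formula gives twice the area as |[5·1 − 1·(-4)] + [1·(-2) − 9·1] + [9·(-4) − 5·(-2)]| = 28, so the area is 14.
The number of boundary lattice points is Σ gcd(|Δx|,|Δy|) = gcd(4,5) + gcd(8,3) + gcd(4,2) = 1+1+2 = 4.
Pick's theorem gives I = A − B/2 + 1 = 14 − 4/2 + 1 = 13, so the closed region contains I + B = 13 + 4 = 17 lattice points.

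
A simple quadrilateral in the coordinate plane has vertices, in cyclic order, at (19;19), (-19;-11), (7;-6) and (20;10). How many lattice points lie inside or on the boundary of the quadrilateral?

By the shoelace formula, twice the signed area is |(19·(-11) − (-19)·19) + ((-19)·(-6) − 7·(-11)) + (7·10 − 20·(-6)) + (20·19 − 19·10)| = 723, so the area is 723/2.
The number of boundary lattice points is Σ gcd(|Δx|,|Δy|) = gcd(38,30) + gcd(26,5) + gcd(13,16) + gcd(1,9) = 2+1+1+1 = 5.
Pick's theorem gives I = A − B/2 + 1 = 723/2 − 5/2 + 1 = 360, so the closed region contains I + B = 360 + 5 = 365 lattice points.

365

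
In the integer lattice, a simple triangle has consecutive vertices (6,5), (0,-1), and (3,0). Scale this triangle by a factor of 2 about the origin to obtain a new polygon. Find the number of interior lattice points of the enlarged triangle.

By the shoelace formula, twice the signed area is |[6·(-1) − 0·5] + [0·0 − 3·(-1)] + [3·5 − 6·0]| = 12, so the area is 6.
Along each edge there are gcd(|Δx|,|Δy|)+1 lattice points, so counting each shared vertex once the boundary has gcd(6,6) + gcd(3,1) + gcd(3,5) = 6+1+1 = 8.
Scaling by 2 multiplies the area by 2² = 4 (so the new area is 24) and multiplies the boundary lattice-point count by 2, giving 16.
By Pick's theorem, the interior count of the dilated polygon is 24 − 16/2 + 1 = 17.

17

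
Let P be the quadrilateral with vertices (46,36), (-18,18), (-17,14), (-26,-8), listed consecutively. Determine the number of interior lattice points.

728

By the shoelace formula, twice the signed area is |(46·18 − (-18)·36) + ((-18)·14 − (-17)·18) + ((-17)·(-8) − (-26)·14) + ((-26)·36 − 46·(-8))| = 1462, so the area is 731.
Summing gcd(|Δx|,|Δy|) over the edges gives the boundary count: gcd(64,18) + gcd(1,4) + gcd(9,22) + gcd(72,44) = 2+1+1+4 = 8.
Pick's theorem gives I = A − B/2 + 1 = 731 − 8/2 + 1 = 728.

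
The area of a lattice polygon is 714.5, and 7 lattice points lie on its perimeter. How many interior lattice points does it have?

712

Pick's theorem A = I + B/2 − 1 rearranges to I = A − B/2 + 1 = 714.5 − 7/2 + 1 = 712.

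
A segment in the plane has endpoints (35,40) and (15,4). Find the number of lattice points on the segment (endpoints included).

The number of lattice points on a segment between lattice points is gcd(|Δx|,|Δy|) + 1 = gcd(20,36) + 1 = 4 + 1 = 5.

5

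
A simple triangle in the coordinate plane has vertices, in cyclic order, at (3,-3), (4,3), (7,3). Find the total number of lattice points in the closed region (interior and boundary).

13

Using the shoelace formula, 2A = |[3·3 − 4·(-3)] + [4·3 − 7·3] + [7·(-3) − 3·3]| = 18, so the area is 9.
The number of boundary lattice points is Σ gcd(|Δx|,|Δy|) = gcd(1,6) + gcd(3,0) + gcd(4,6) = 1+3+2 = 6.
Pick's theorem gives I = A − B/2 + 1 = 9 − 6/2 + 1 = 7, so the closed region contains I + B = 7 + 6 = 13 lattice points.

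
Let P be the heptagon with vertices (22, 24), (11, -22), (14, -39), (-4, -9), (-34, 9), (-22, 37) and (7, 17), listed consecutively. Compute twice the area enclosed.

By the shoelace formula, twice the signed area is |[22·(-22) − 11·24] + [11·(-39) − 14·(-22)] + [14·(-9) − (-4)·(-39)] + [(-4)·9 − (-34)·(-9)] + [(-34)·37 − (-22)·9] + [(-22)·17 − 7·37] + [7·24 − 22·17]| = 3392, so the area is 1696.

3392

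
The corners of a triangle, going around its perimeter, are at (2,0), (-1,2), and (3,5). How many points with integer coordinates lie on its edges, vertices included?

The number of boundary lattice points is Σ gcd(|Δx|,|Δy|) = gcd(3,2) + gcd(4,3) + gcd(1,5) = 1+1+1 = 3.

3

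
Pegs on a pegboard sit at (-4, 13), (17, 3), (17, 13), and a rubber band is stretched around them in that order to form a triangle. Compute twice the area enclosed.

210

Using the shoelace formula, 2A = |[(-4)·3 − 17·13] + [17·13 − 17·3] + [17·13 − (-4)·13]| = 210, so the area is 105.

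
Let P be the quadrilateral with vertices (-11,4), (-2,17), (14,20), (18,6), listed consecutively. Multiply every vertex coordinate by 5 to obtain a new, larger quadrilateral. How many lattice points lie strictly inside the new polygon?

7426

By the shoelace formula, twice the signed area is |((-11)·17 − (-2)·4) + ((-2)·20 − 14·17) + (14·6 − 18·20) + (18·4 − (-11)·6)| = 595, so the area is 595/2.
The number of boundary lattice points is Σ gcd(|Δx|,|Δy|) = gcd(9,13) + gcd(16,3) + gcd(4,14) + gcd(29,2) = 1+1+2+1 = 5.
Scaling by 5 multiplies the area by 5² = 25 (so the new area is 7437.5) and multiplies the boundary lattice-point count by 5, giving 25.
By Pick's theorem, the interior count of the dilated polygon is 7437.5 − 25/2 + 1 = 7426.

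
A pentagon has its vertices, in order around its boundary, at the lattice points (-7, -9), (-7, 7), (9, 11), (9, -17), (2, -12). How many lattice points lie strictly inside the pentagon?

315

The shoelace formula gives twice the area as |[(-7)·7 − (-7)·(-9)] + [(-7)·11 − 9·7] + [9·(-17) − 9·11] + [9·(-12) − 2·(-17)] + [2·(-9) − (-7)·(-12)]| = 680, so the area is 340.
Summing gcd(|Δx|,|Δy|) over the edges gives the boundary count: gcd(0,16) + gcd(16,4) + gcd(0,28) + gcd(7,5) + gcd(9,3) = 16+4+28+1+3 = 52.
Pick's theorem gives I = A − B/2 + 1 = 340 − 52/2 + 1 = 315.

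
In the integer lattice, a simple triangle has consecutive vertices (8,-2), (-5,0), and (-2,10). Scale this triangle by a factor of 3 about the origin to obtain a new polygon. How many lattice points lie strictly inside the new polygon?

The shoelace formula gives twice the area as |[8·0 − (-5)·(-2)] + [(-5)·10 − (-2)·0] + [(-2)·(-2) − 8·10]| = 136, so the area is 68.
Along each edge there are gcd(|Δx|,|Δy|)+1 lattice points, so counting each shared vertex once the boundary has gcd(13,2) + gcd(3,10) + gcd(10,12) = 1+1+2 = 4.
Scaling by 3 multiplies the area by 3² = 9 (so the new area is 612) and multiplies the boundary lattice-point count by 3, giving 12.
By Pick's theorem, the interior count of the dilated polygon is 612 − 12/2 + 1 = 607.

607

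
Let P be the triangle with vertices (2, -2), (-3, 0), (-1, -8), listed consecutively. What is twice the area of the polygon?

36

Using the shoelace formula, 2A = |(2·0 − (-3)·(-2)) + ((-3)·(-8) − (-1)·0) + ((-1)·(-2) − 2·(-8))| = 36, so the area is 18.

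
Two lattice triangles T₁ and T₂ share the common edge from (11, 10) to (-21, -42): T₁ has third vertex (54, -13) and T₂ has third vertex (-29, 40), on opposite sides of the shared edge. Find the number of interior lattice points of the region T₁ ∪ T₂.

3000

The union is the simple quadrilateral with vertices (11, 10), (54, -13), (-21, -42), (-29, 40) in order.
The shoelace formula gives twice the area as |[11·(-13) − 54·10] + [54·(-42) − (-21)·(-13)] + [(-21)·40 − (-29)·(-42)] + [(-29)·10 − 11·40]| = 6012, so the area is 3006.
Summing gcd(|Δx|,|Δy|) over the edges gives the boundary count: gcd(43,23) + gcd(75,29) + gcd(8,82) + gcd(40,30) = 1+1+2+10 = 14.
By Pick's theorem I = A − B/2 + 1 = 3006 − 14/2 + 1 = 3000.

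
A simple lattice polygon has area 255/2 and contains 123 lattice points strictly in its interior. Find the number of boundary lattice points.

Pick's theorem gives A = I + B/2 − 1, so B = 2(A − I + 1) = 2(255/2 − 123 + 1) = 11.

11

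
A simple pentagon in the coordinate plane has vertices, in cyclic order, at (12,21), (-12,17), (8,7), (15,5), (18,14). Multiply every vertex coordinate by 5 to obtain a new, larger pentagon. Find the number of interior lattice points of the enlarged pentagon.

6216

By the shoelace formula, twice the signed area is |(12·17 − (-12)·21) + ((-12)·7 − 8·17) + (8·5 − 15·7) + (15·14 − 18·5) + (18·21 − 12·14)| = 501, so the area is 250.5.
Along each edge there are gcd(|Δx|,|Δy|)+1 lattice points, so counting each shared vertex once the boundary has gcd(24,4) + gcd(20,10) + gcd(7,2) + gcd(3,9) + gcd(6,7) = 4+10+1+3+1 = 19.
Scaling by 5 multiplies the area by 5² = 25 (so the new area is 12525/2) and multiplies the boundary lattice-point count by 5, giving 95.
By Pick's theorem, the interior count of the dilated polygon is 12525/2 − 95/2 + 1 = 6216.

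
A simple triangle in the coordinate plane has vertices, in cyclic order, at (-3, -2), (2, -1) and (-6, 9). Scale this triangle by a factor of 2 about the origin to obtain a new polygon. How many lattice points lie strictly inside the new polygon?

113

Using the shoelace formula, 2A = |[(-3)·(-1) − 2·(-2)] + [2·9 − (-6)·(-1)] + [(-6)·(-2) − (-3)·9]| = 58, so the area is 29.
Summing gcd(|Δx|,|Δy|) over the edges gives the boundary count: gcd(5,1) + gcd(8,10) + gcd(3,11) = 1+2+1 = 4.
Scaling by 2 multiplies the area by 2² = 4 (so the new area is 116) and multiplies the boundary lattice-point count by 2, giving 8.
By Pick's theorem, the interior count of the dilated polygon is 116 − 8/2 + 1 = 113.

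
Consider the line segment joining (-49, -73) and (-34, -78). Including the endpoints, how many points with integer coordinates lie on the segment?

6

The number of lattice points on a segment between lattice points is gcd(|Δx|,|Δy|) + 1 = gcd(15,5) + 1 = 5 + 1 = 6.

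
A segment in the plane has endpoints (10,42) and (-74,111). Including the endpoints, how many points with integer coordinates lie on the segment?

The number of lattice points on a segment between lattice points is gcd(|Δx|,|Δy|) + 1 = gcd(84,69) + 1 = 3 + 1 = 4.

4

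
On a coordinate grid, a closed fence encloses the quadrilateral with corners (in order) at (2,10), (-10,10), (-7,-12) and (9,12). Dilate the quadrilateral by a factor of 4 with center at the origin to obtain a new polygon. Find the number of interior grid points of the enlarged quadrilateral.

3157

Using the shoelace formula, 2A = |[2·10 − (-10)·10] + [(-10)·(-12) − (-7)·10] + [(-7)·12 − 9·(-12)] + [9·10 − 2·12]| = 400, so the area is 200.
The number of boundary lattice points is Σ gcd(|Δx|,|Δy|) = gcd(12,0) + gcd(3,22) + gcd(16,24) + gcd(7,2) = 12+1+8+1 = 22.
Scaling by 4 multiplies the area by 4² = 16 (so the new area is 3200) and multiplies the boundary lattice-point count by 4, giving 88.
By Pick's theorem, the interior count of the dilated polygon is 3200 − 88/2 + 1 = 3157.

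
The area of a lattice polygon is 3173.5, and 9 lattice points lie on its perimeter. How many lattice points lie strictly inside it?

3170

From Pick's theorem, I = A − B/2 + 1 = 3173.5 − 9/2 + 1 = 3170.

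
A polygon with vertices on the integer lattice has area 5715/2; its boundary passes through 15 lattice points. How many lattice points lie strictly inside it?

2851

From Pick's theorem, I = A − B/2 + 1 = 5715/2 − 15/2 + 1 = 2851.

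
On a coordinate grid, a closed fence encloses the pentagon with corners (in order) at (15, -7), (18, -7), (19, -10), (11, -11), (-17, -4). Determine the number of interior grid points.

83

The shoelace formula gives twice the area as |[15·(-7) − 18·(-7)] + [18·(-10) − 19·(-7)] + [19·(-11) − 11·(-10)] + [11·(-4) − (-17)·(-11)] + [(-17)·(-7) − 15·(-4)]| = 177, so the area is 177/2.
Along each edge there are gcd(|Δx|,|Δy|)+1 lattice points, so counting each shared vertex once the boundary has gcd(3,0) + gcd(1,3) + gcd(8,1) + gcd(28,7) + gcd(32,3) = 3+1+1+7+1 = 13.
By Pick's theorem A = I + B/2 − 1, so I = 177/2 − 13/2 + 1 = 83.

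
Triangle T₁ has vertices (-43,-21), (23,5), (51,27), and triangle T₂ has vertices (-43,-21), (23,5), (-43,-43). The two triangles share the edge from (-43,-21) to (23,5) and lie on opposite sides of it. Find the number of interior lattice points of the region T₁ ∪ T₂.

1073

The union is the simple quadrilateral with vertices (-43,-21), (51,27), (23,5), (-43,-43) in order.
The shoelace formula gives twice the area as |((-43)·27 − 51·(-21)) + (51·5 − 23·27) + (23·(-43) − (-43)·5) + ((-43)·(-21) − (-43)·(-43))| = 2176, so the area is 1088.
Along each edge there are gcd(|Δx|,|Δy|)+1 lattice points, so counting each shared vertex once the boundary has gcd(94,48) + gcd(28,22) + gcd(66,48) + gcd(0,22) = 2+2+6+22 = 32.
By Pick's theorem I = A − B/2 + 1 = 1088 − 32/2 + 1 = 1073.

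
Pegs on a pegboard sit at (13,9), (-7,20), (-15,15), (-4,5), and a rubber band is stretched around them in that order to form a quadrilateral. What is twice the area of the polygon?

Using the shoelace formula, 2A = |(13·20 − (-7)·9) + ((-7)·15 − (-15)·20) + ((-15)·5 − (-4)·15) + ((-4)·9 − 13·5)| = 402, so the area is 201.

402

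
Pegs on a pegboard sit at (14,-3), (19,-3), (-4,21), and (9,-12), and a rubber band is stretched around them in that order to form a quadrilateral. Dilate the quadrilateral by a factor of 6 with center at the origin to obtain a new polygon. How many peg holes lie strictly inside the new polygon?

Using the shoelace formula, 2A = |[14·(-3) − 19·(-3)] + [19·21 − (-4)·(-3)] + [(-4)·(-12) − 9·21] + [9·(-3) − 14·(-12)]| = 402, so the area is 201.
Summing gcd(|Δx|,|Δy|) over the edges gives the boundary count: gcd(5,0) + gcd(23,24) + gcd(13,33) + gcd(5,9) = 5+1+1+1 = 8.
Scaling by 6 multiplies the area by 6² = 36 (so the new area is 7236) and multiplies the boundary lattice-point count by 6, giving 48.
By Pick's theorem, the interior count of the dilated polygon is 7236 − 48/2 + 1 = 7213.

7213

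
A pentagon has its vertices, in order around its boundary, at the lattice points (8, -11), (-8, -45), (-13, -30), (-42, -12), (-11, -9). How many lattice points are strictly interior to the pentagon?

725

The shoelace formula gives twice the area as |[8·(-45) − (-8)·(-11)] + [(-8)·(-30) − (-13)·(-45)] + [(-13)·(-12) − (-42)·(-30)] + [(-42)·(-9) − (-11)·(-12)] + [(-11)·(-11) − 8·(-9)]| = 1458, so the area is 729.
Summing gcd(|Δx|,|Δy|) over the edges gives the boundary count: gcd(16,34) + gcd(5,15) + gcd(29,18) + gcd(31,3) + gcd(19,2) = 2+5+1+1+1 = 10.
Pick's theorem gives I = A − B/2 + 1 = 729 − 10/2 + 1 = 725.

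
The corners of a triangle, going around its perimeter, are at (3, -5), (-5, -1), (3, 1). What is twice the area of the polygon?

By the shoelace formula, twice the signed area is |[3·(-1) − (-5)·(-5)] + [(-5)·1 − 3·(-1)] + [3·(-5) − 3·1]| = 48, so the area is 24.

48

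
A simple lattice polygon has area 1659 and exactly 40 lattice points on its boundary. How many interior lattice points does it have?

1640

From Pick's theorem, I = A − B/2 + 1 = 1659 − 40/2 + 1 = 1640.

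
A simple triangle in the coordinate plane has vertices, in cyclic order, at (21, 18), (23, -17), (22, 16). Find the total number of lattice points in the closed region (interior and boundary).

18

The shoelace formula gives twice the area as |(21·(-17) − 23·18) + (23·16 − 22·(-17)) + (22·18 − 21·16)| = 31, so the area is 31/2.
The number of boundary lattice points is Σ gcd(|Δx|,|Δy|) = gcd(2,35) + gcd(1,33) + gcd(1,2) = 1+1+1 = 3.
Pick's theorem gives I = A − B/2 + 1 = 31/2 − 3/2 + 1 = 15, so the closed region contains I + B = 15 + 3 = 18 lattice points.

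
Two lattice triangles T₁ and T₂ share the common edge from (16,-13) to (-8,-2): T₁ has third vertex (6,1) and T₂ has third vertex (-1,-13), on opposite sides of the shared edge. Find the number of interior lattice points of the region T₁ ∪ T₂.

The union is the simple quadrilateral with vertices (16,-13), (6,1), (-8,-2), (-1,-13) in order.
Using the shoelace formula, 2A = |[16·1 − 6·(-13)] + [6·(-2) − (-8)·1] + [(-8)·(-13) − (-1)·(-2)] + [(-1)·(-13) − 16·(-13)]| = 413, so the area is 413/2.
Along each edge there are gcd(|Δx|,|Δy|)+1 lattice points, so counting each shared vertex once the boundary has gcd(10,14) + gcd(14,3) + gcd(7,11) + gcd(17,0) = 2+1+1+17 = 21.
By Pick's theorem I = A − B/2 + 1 = 413/2 − 21/2 + 1 = 197.

197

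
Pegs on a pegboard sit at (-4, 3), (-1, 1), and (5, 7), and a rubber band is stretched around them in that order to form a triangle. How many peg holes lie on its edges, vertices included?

The number of boundary lattice points is Σ gcd(|Δx|,|Δy|) = gcd(3,2) + gcd(6,6) + gcd(9,4) = 1+6+1 = 8.

8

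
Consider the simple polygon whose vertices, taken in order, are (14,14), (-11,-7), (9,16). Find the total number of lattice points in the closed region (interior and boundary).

80

The shoelace formula gives twice the area as |[14·(-7) − (-11)·14] + [(-11)·16 − 9·(-7)] + [9·14 − 14·16]| = 155, so the area is 155/2.
Along each edge there are gcd(|Δx|,|Δy|)+1 lattice points, so counting each shared vertex once the boundary has gcd(25,21) + gcd(20,23) + gcd(5,2) = 1+1+1 = 3.
Pick's theorem gives I = A − B/2 + 1 = 155/2 − 3/2 + 1 = 77, so the closed region contains I + B = 77 + 3 = 80 lattice points.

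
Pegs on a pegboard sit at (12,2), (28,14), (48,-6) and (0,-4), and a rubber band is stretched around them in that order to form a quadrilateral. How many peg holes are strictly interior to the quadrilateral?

421

By the shoelace formula, twice the signed area is |(12·14 − 28·2) + (28·(-6) − 48·14) + (48·(-4) − 0·(-6)) + (0·2 − 12·(-4))| = 872, so the area is 436.
Summing gcd(|Δx|,|Δy|) over the edges gives the boundary count: gcd(16,12) + gcd(20,20) + gcd(48,2) + gcd(12,6) = 4+20+2+6 = 32.
By Pick's theorem A = I + B/2 − 1, so I = 436 − 32/2 + 1 = 421.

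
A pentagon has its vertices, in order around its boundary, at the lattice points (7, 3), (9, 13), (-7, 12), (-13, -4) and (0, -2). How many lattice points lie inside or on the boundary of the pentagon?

248

The shoelace formula gives twice the area as |(7·13 − 9·3) + (9·12 − (-7)·13) + ((-7)·(-4) − (-13)·12) + ((-13)·(-2) − 0·(-4)) + (0·3 − 7·(-2))| = 487, so the area is 487/2.
The number of boundary lattice points is Σ gcd(|Δx|,|Δy|) = gcd(2,10) + gcd(16,1) + gcd(6,16) + gcd(13,2) + gcd(7,5) = 2+1+2+1+1 = 7.
Pick's theorem gives I = A − B/2 + 1 = 487/2 − 7/2 + 1 = 241, so the closed region contains I + B = 241 + 7 = 248 lattice points.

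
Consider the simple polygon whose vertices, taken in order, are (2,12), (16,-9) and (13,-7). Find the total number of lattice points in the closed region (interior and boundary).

The shoelace formula gives twice the area as |(2·(-9) − 16·12) + (16·(-7) − 13·(-9)) + (13·12 − 2·(-7))| = 35, so the area is 17.5.
Summing gcd(|Δx|,|Δy|) over the edges gives the boundary count: gcd(14,21) + gcd(3,2) + gcd(11,19) = 7+1+1 = 9.
Pick's theorem gives I = A − B/2 + 1 = 17.5 − 9/2 + 1 = 14, so the closed region contains I + B = 14 + 9 = 23 lattice points.

23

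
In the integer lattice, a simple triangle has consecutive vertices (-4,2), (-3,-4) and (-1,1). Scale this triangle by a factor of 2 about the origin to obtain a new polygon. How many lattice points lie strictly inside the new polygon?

Using the shoelace formula, 2A = |[(-4)·(-4) − (-3)·2] + [(-3)·1 − (-1)·(-4)] + [(-1)·2 − (-4)·1]| = 17, so the area is 8.5.
The number of boundary lattice points is Σ gcd(|Δx|,|Δy|) = gcd(1,6) + gcd(2,5) + gcd(3,1) = 1+1+1 = 3.
Scaling by 2 multiplies the area by 2² = 4 (so the new area is 34) and multiplies the boundary lattice-point count by 2, giving 6.
By Pick's theorem, the interior count of the dilated polygon is 34 − 6/2 + 1 = 32.

32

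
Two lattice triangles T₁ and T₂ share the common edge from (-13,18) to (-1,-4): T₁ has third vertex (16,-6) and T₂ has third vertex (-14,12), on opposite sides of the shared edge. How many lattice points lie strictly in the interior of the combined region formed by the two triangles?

221

The union is the simple quadrilateral with vertices (-13,18), (16,-6), (-1,-4), (-14,12) in order.
By the shoelace formula, twice the signed area is |[(-13)·(-6) − 16·18] + [16·(-4) − (-1)·(-6)] + [(-1)·12 − (-14)·(-4)] + [(-14)·18 − (-13)·12]| = 444, so the area is 222.
The number of boundary lattice points is Σ gcd(|Δx|,|Δy|) = gcd(29,24) + gcd(17,2) + gcd(13,16) + gcd(1,6) = 1+1+1+1 = 4.
By Pick's theorem I = A − B/2 + 1 = 222 − 4/2 + 1 = 221.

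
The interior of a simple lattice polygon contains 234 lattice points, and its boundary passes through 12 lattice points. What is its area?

239

By Pick's theorem, A = I + B/2 − 1 = 234 + 12/2 − 1 = 239.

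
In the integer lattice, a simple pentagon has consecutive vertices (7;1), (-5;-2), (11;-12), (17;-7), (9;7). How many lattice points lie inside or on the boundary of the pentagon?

177

Using the shoelace formula, 2A = |[7·(-2) − (-5)·1] + [(-5)·(-12) − 11·(-2)] + [11·(-7) − 17·(-12)] + [17·7 − 9·(-7)] + [9·1 − 7·7]| = 342, so the area is 171.
Summing gcd(|Δx|,|Δy|) over the edges gives the boundary count: gcd(12,3) + gcd(16,10) + gcd(6,5) + gcd(8,14) + gcd(2,6) = 3+2+1+2+2 = 10.
Pick's theorem gives I = A − B/2 + 1 = 171 − 10/2 + 1 = 167, so the closed region contains I + B = 167 + 10 = 177 lattice points.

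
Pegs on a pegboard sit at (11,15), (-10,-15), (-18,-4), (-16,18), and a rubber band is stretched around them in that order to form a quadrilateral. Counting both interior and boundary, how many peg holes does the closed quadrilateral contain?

541

The shoelace formula gives twice the area as |(11·(-15) − (-10)·15) + ((-10)·(-4) − (-18)·(-15)) + ((-18)·18 − (-16)·(-4)) + ((-16)·15 − 11·18)| = 1071, so the area is 535.5.
The number of boundary lattice points is Σ gcd(|Δx|,|Δy|) = gcd(21,30) + gcd(8,11) + gcd(2,22) + gcd(27,3) = 3+1+2+3 = 9.
Pick's theorem gives I = A − B/2 + 1 = 535.5 − 9/2 + 1 = 532, so the closed region contains I + B = 532 + 9 = 541 lattice points.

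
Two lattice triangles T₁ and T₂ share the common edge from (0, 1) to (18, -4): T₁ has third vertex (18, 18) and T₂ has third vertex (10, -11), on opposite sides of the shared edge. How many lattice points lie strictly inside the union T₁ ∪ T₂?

The union is the simple quadrilateral with vertices (0, 1), (18, 18), (18, -4), (10, -11) in order.
Using the shoelace formula, 2A = |(0·18 − 18·1) + (18·(-4) − 18·18) + (18·(-11) − 10·(-4)) + (10·1 − 0·(-11))| = 562, so the area is 281.
Summing gcd(|Δx|,|Δy|) over the edges gives the boundary count: gcd(18,17) + gcd(0,22) + gcd(8,7) + gcd(10,12) = 1+22+1+2 = 26.
By Pick's theorem I = A − B/2 + 1 = 281 − 26/2 + 1 = 269.

269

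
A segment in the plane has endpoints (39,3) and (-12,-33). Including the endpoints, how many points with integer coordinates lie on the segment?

The number of lattice points on a segment between lattice points is gcd(|Δx|,|Δy|) + 1 = gcd(51,36) + 1 = 3 + 1 = 4.

4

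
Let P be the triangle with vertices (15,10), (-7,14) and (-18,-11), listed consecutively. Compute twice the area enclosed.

Using the shoelace formula, 2A = |[15·14 − (-7)·10] + [(-7)·(-11) − (-18)·14] + [(-18)·10 − 15·(-11)]| = 594, so the area is 297.

594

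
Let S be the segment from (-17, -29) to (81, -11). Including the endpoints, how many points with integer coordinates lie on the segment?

3

The number of lattice points on a segment between lattice points is gcd(|Δx|,|Δy|) + 1 = gcd(98,18) + 1 = 2 + 1 = 3.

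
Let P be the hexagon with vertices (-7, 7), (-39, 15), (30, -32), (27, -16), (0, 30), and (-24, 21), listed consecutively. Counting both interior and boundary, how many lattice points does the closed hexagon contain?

1438

By the shoelace formula, twice the signed area is |((-7)·15 − (-39)·7) + ((-39)·(-32) − 30·15) + (30·(-16) − 27·(-32)) + (27·30 − 0·(-16)) + (0·21 − (-24)·30) + ((-24)·7 − (-7)·21)| = 2859, so the area is 2859/2.
The number of boundary lattice points is Σ gcd(|Δx|,|Δy|) = gcd(32,8) + gcd(69,47) + gcd(3,16) + gcd(27,46) + gcd(24,9) + gcd(17,14) = 8+1+1+1+3+1 = 15.
Pick's theorem gives I = A − B/2 + 1 = 2859/2 − 15/2 + 1 = 1423, so the closed region contains I + B = 1423 + 15 = 1438 lattice points.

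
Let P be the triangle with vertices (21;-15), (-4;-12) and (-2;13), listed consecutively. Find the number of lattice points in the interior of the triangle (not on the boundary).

315

The shoelace formula gives twice the area as |(21·(-12) − (-4)·(-15)) + ((-4)·13 − (-2)·(-12)) + ((-2)·(-15) − 21·13)| = 631, so the area is 631/2.
Summing gcd(|Δx|,|Δy|) over the edges gives the boundary count: gcd(25,3) + gcd(2,25) + gcd(23,28) = 1+1+1 = 3.
Pick's theorem gives I = A − B/2 + 1 = 631/2 − 3/2 + 1 = 315.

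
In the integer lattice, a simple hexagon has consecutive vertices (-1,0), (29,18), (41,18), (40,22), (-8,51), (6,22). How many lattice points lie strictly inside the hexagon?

Using the shoelace formula, 2A = |((-1)·18 − 29·0) + (29·18 − 41·18) + (41·22 − 40·18) + (40·51 − (-8)·22) + ((-8)·22 − 6·51) + (6·0 − (-1)·22)| = 1704, so the area is 852.
Summing gcd(|Δx|,|Δy|) over the edges gives the boundary count: gcd(30,18) + gcd(12,0) + gcd(1,4) + gcd(48,29) + gcd(14,29) + gcd(7,22) = 6+12+1+1+1+1 = 22.
Pick's theorem gives I = A − B/2 + 1 = 852 − 22/2 + 1 = 842.

842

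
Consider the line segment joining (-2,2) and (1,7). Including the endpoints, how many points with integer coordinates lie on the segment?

2

The number of lattice points on a segment between lattice points is gcd(|Δx|,|Δy|) + 1 = gcd(3,5) + 1 = 1 + 1 = 2.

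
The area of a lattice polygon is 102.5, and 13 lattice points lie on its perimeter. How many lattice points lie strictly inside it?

97

From Pick's theorem, I = A − B/2 + 1 = 102.5 − 13/2 + 1 = 97.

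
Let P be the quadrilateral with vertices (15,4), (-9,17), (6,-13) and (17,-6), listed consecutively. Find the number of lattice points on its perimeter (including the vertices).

19

Summing gcd(|Δx|,|Δy|) over the edges gives the boundary count: gcd(24,13) + gcd(15,30) + gcd(11,7) + gcd(2,10) = 1+15+1+2 = 19.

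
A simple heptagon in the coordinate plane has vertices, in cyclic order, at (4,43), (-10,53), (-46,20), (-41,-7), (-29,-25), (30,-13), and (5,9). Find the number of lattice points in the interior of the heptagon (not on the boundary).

By the shoelace formula, twice the signed area is |[4·53 − (-10)·43] + [(-10)·20 − (-46)·53] + [(-46)·(-7) − (-41)·20] + [(-41)·(-25) − (-29)·(-7)] + [(-29)·(-13) − 30·(-25)] + [30·9 − 5·(-13)] + [5·43 − 4·9]| = 6485, so the area is 6485/2.
Along each edge there are gcd(|Δx|,|Δy|)+1 lattice points, so counting each shared vertex once the boundary has gcd(14,10) + gcd(36,33) + gcd(5,27) + gcd(12,18) + gcd(59,12) + gcd(25,22) + gcd(1,34) = 2+3+1+6+1+1+1 = 15.
By Pick's theorem A = I + B/2 − 1, so I = 6485/2 − 15/2 + 1 = 3236.

3236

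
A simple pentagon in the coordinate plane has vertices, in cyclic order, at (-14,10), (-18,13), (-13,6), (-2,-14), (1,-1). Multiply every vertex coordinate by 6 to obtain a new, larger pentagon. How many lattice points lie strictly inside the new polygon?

The shoelace formula gives twice the area as |[(-14)·13 − (-18)·10] + [(-18)·6 − (-13)·13] + [(-13)·(-14) − (-2)·6] + [(-2)·(-1) − 1·(-14)] + [1·10 − (-14)·(-1)]| = 265, so the area is 132.5.
The number of boundary lattice points is Σ gcd(|Δx|,|Δy|) = gcd(4,3) + gcd(5,7) + gcd(11,20) + gcd(3,13) + gcd(15,11) = 1+1+1+1+1 = 5.
Scaling by 6 multiplies the area by 6² = 36 (so the new area is 4770) and multiplies the boundary lattice-point count by 6, giving 30.
By Pick's theorem, the interior count of the dilated polygon is 4770 − 30/2 + 1 = 4756.

4756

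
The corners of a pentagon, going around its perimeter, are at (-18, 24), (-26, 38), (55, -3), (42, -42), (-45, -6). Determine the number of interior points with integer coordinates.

3783

By the shoelace formula, twice the signed area is |((-18)·38 − (-26)·24) + ((-26)·(-3) − 55·38) + (55·(-42) − 42·(-3)) + (42·(-6) − (-45)·(-42)) + ((-45)·24 − (-18)·(-6))| = 7586, so the area is 3793.
The number of boundary lattice points is Σ gcd(|Δx|,|Δy|) = gcd(8,14) + gcd(81,41) + gcd(13,39) + gcd(87,36) + gcd(27,30) = 2+1+13+3+3 = 22.
Pick's theorem gives I = A − B/2 + 1 = 3793 − 22/2 + 1 = 3783.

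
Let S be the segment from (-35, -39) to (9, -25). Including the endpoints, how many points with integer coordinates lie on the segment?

The number of lattice points on a segment between lattice points is gcd(|Δx|,|Δy|) + 1 = gcd(44,14) + 1 = 2 + 1 = 3.

3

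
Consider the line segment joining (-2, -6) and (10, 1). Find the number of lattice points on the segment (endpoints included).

2

The number of lattice points on a segment between lattice points is gcd(|Δx|,|Δy|) + 1 = gcd(12,7) + 1 = 1 + 1 = 2.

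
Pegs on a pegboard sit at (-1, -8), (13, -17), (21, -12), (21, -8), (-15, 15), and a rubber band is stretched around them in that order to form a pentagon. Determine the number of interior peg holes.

365

By the shoelace formula, twice the signed area is |((-1)·(-17) − 13·(-8)) + (13·(-12) − 21·(-17)) + (21·(-8) − 21·(-12)) + (21·15 − (-15)·(-8)) + ((-15)·(-8) − (-1)·15)| = 736, so the area is 368.
Along each edge there are gcd(|Δx|,|Δy|)+1 lattice points, so counting each shared vertex once the boundary has gcd(14,9) + gcd(8,5) + gcd(0,4) + gcd(36,23) + gcd(14,23) = 1+1+4+1+1 = 8.
Pick's theorem gives I = A − B/2 + 1 = 368 − 8/2 + 1 = 365.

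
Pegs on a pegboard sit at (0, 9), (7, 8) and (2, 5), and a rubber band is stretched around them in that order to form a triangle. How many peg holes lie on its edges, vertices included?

The number of boundary lattice points is Σ gcd(|Δx|,|Δy|) = gcd(7,1) + gcd(5,3) + gcd(2,4) = 1+1+2 = 4.

4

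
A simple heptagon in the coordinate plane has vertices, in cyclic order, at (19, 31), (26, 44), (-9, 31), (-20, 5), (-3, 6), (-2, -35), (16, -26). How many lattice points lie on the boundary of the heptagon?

Along each edge there are gcd(|Δx|,|Δy|)+1 lattice points, so counting each shared vertex once the boundary has gcd(7,13) + gcd(35,13) + gcd(11,26) + gcd(17,1) + gcd(1,41) + gcd(18,9) + gcd(3,57) = 1+1+1+1+1+9+3 = 17.

17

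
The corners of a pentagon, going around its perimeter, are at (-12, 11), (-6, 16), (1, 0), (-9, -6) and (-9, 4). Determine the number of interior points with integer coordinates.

Using the shoelace formula, 2A = |[(-12)·16 − (-6)·11] + [(-6)·0 − 1·16] + [1·(-6) − (-9)·0] + [(-9)·4 − (-9)·(-6)] + [(-9)·11 − (-12)·4]| = 289, so the area is 144.5.
The number of boundary lattice points is Σ gcd(|Δx|,|Δy|) = gcd(6,5) + gcd(7,16) + gcd(10,6) + gcd(0,10) + gcd(3,7) = 1+1+2+10+1 = 15.
By Pick's theorem A = I + B/2 − 1, so I = 144.5 − 15/2 + 1 = 138.

138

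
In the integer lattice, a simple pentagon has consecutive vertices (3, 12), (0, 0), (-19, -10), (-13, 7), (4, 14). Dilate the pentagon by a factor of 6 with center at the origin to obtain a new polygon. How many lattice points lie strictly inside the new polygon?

The shoelace formula gives twice the area as |[3·0 − 0·12] + [0·(-10) − (-19)·0] + [(-19)·7 − (-13)·(-10)] + [(-13)·14 − 4·7] + [4·12 − 3·14]| = 467, so the area is 233.5.
The number of boundary lattice points is Σ gcd(|Δx|,|Δy|) = gcd(3,12) + gcd(19,10) + gcd(6,17) + gcd(17,7) + gcd(1,2) = 3+1+1+1+1 = 7.
Scaling by 6 multiplies the area by 6² = 36 (so the new area is 8406) and multiplies the boundary lattice-point count by 6, giving 42.
By Pick's theorem, the interior count of the dilated polygon is 8406 − 42/2 + 1 = 8386.

8386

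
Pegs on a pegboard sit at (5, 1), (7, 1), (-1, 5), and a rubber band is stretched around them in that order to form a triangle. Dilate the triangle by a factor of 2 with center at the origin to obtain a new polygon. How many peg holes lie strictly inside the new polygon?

The shoelace formula gives twice the area as |[5·1 − 7·1] + [7·5 − (-1)·1] + [(-1)·1 − 5·5]| = 8, so the area is 4.
The number of boundary lattice points is Σ gcd(|Δx|,|Δy|) = gcd(2,0) + gcd(8,4) + gcd(6,4) = 2+4+2 = 8.
Scaling by 2 multiplies the area by 2² = 4 (so the new area is 16) and multiplies the boundary lattice-point count by 2, giving 16.
By Pick's theorem, the interior count of the dilated polygon is 16 − 16/2 + 1 = 9.

9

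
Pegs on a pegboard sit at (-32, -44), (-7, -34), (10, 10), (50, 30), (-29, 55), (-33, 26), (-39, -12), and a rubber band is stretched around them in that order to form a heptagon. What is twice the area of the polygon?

Using the shoelace formula, 2A = |((-32)·(-34) − (-7)·(-44)) + ((-7)·10 − 10·(-34)) + (10·30 − 50·10) + (50·55 − (-29)·30) + ((-29)·26 − (-33)·55) + ((-33)·(-12) − (-39)·26) + ((-39)·(-44) − (-32)·(-12))| = 8273, so the area is 4136.5.

8273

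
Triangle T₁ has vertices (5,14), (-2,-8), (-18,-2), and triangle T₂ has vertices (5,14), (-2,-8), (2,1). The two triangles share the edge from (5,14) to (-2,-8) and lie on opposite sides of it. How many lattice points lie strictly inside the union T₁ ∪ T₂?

The union is the simple quadrilateral with vertices (5,14), (-18,-2), (-2,-8), (2,1) in order.
The shoelace formula gives twice the area as |[5·(-2) − (-18)·14] + [(-18)·(-8) − (-2)·(-2)] + [(-2)·1 − 2·(-8)] + [2·14 − 5·1]| = 419, so the area is 419/2.
Along each edge there are gcd(|Δx|,|Δy|)+1 lattice points, so counting each shared vertex once the boundary has gcd(23,16) + gcd(16,6) + gcd(4,9) + gcd(3,13) = 1+2+1+1 = 5.
By Pick's theorem I = A − B/2 + 1 = 419/2 − 5/2 + 1 = 208.

208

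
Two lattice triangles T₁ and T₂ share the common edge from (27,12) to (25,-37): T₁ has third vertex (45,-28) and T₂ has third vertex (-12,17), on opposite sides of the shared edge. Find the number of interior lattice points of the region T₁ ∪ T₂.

1440

The union is the simple quadrilateral with vertices (27,12), (45,-28), (25,-37), (-12,17) in order.
Using the shoelace formula, 2A = |(27·(-28) − 45·12) + (45·(-37) − 25·(-28)) + (25·17 − (-12)·(-37)) + ((-12)·12 − 27·17)| = 2883, so the area is 2883/2.
Along each edge there are gcd(|Δx|,|Δy|)+1 lattice points, so counting each shared vertex once the boundary has gcd(18,40) + gcd(20,9) + gcd(37,54) + gcd(39,5) = 2+1+1+1 = 5.
By Pick's theorem I = A − B/2 + 1 = 2883/2 − 5/2 + 1 = 1440.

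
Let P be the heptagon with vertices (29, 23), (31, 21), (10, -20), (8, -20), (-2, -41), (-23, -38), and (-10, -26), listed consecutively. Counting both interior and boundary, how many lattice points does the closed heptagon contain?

740

By the shoelace formula, twice the signed area is |[29·21 − 31·23] + [31·(-20) − 10·21] + [10·(-20) − 8·(-20)] + [8·(-41) − (-2)·(-20)] + [(-2)·(-38) − (-23)·(-41)] + [(-23)·(-26) − (-10)·(-38)] + [(-10)·23 − 29·(-26)]| = 1467, so the area is 733.5.
Along each edge there are gcd(|Δx|,|Δy|)+1 lattice points, so counting each shared vertex once the boundary has gcd(2,2) + gcd(21,41) + gcd(2,0) + gcd(10,21) + gcd(21,3) + gcd(13,12) + gcd(39,49) = 2+1+2+1+3+1+1 = 11.
Pick's theorem gives I = A − B/2 + 1 = 733.5 − 11/2 + 1 = 729, so the closed region contains I + B = 729 + 11 = 740 lattice points.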